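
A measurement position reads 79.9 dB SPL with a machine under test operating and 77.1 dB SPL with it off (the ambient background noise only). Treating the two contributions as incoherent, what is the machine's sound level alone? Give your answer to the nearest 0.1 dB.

76.7 dB SPL

Subtract intensities: L_src = 10·log₁₀(10^(L_total/10) − 10^(L_bg/10)).
L_src = 10·log₁₀(10^(79.9/10) − 10^(77.1/10)) = 10·log₁₀(46440000) = 76.7 dB SPL.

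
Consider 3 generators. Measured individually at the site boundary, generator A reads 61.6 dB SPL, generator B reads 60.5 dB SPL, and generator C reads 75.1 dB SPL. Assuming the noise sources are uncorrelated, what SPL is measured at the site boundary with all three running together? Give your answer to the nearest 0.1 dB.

75.4 dB SPL

Uncorrelated sources add in intensity (power), not in dB.
L_total = 10·log₁₀(10^(61.6/10) + 10^(60.5/10) + 10^(75.1/10)) = 10·log₁₀(34930000) = 75.4 dB SPL.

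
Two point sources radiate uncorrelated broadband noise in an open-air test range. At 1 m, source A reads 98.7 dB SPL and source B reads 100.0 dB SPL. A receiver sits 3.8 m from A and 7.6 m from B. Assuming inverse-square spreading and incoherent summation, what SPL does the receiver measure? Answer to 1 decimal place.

At the listener: L_A = 98.7 − 20·log₁₀(3.8) = 87.10 dB; L_B = 100.0 − 20·log₁₀(7.6) = 82.38 dB.
Combined: 10·log₁₀(10^(87.10/10)+10^(82.38/10)) = 88.4 dB SPL.

88.4 dB SPL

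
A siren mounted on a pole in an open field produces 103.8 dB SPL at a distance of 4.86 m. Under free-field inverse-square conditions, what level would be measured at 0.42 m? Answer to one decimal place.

125.1 dB SPL

Free-field point source: level drops by 20·log₁₀ of the distance ratio.
ΔL = −20·log₁₀(0.42/4.86) = 21.27 dB, so L₂ = 103.8 + (21.27) = 125.1 dB SPL.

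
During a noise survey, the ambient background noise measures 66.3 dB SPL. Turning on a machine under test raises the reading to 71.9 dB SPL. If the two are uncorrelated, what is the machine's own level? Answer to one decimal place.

70.5 dB SPL

Subtract intensities: L_src = 10·log₁₀(10^(L_total/10) − 10^(L_bg/10)).
L_src = 10·log₁₀(10^(71.9/10) − 10^(66.3/10)) = 10·log₁₀(11220000) = 70.5 dB SPL.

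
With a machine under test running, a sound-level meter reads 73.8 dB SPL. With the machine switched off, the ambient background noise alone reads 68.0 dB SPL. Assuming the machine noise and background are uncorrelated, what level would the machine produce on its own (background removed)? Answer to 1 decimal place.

Remove the background by subtracting linear intensities:
L_src = 10·log₁₀(10^(73.8/10) − 10^(68.0/10)) = 10·log₁₀(17680000) = 72.5 dB SPL.

72.5 dB SPL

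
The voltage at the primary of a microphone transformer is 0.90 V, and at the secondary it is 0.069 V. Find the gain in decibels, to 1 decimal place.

-22.3 dB

Voltage ratio → dB uses the 20·log₁₀ form:
20·log₁₀(0.069/0.90) = 20·log₁₀(0.07667) = -22.3 dB.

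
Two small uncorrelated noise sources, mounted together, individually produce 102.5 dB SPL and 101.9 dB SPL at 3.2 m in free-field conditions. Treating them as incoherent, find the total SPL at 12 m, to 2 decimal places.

Combined at 3.2 m: 10·log₁₀(10^(102.5/10)+10^(101.9/10)) = 105.221 dB SPL.
Then apply −20·log₁₀(12/3.2) = -11.481 dB → 93.74 dB SPL.

93.74 dB SPL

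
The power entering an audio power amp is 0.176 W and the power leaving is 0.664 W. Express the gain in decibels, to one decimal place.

5.8 dB

For a power ratio, dB = 10·log₁₀(P₂/P₁).
10·log₁₀(0.664/0.176) = 10·log₁₀(3.773) = 5.8 dB.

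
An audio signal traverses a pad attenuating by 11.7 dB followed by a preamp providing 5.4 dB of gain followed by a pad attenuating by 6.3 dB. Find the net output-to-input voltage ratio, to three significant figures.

Net gain = (−11.7) + 5.4 + (−6.3) = -12.6 dB.
Voltage ratio = 10^(-12.6/20) = 0.234.

0.234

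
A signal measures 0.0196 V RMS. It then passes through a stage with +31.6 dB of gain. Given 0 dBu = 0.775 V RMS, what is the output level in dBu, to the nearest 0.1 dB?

-0.3 dBu

Input level: 20·log₁₀(0.0196/0.775) = -31.94 dBu.
Output: -31.94 + 31.6 = -0.3 dBu.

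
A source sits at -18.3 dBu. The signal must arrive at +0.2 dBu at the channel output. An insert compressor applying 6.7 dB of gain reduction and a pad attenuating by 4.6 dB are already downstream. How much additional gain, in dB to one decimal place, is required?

29.8 dB

The required make-up gain is the shortfall in the dB sum.
G = +0.2 − (-18.3) + 6.7 + 4.6 = 29.8 dB.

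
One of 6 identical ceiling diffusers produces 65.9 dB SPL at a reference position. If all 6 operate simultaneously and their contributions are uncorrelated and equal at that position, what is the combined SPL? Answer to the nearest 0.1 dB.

6 equal incoherent sources raise the level by 10·log₁₀(6) = 7.78 dB.
L_total = 65.9 + 7.78 = 73.7 dB SPL.

73.7 dB SPL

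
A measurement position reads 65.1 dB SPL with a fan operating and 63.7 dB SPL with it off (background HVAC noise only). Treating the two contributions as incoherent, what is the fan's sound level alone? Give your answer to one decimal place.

Background correction is a power subtraction:
L_src = 10·log₁₀(10^(65.1/10) − 10^(63.7/10)) = 10·log₁₀(891700) = 59.5 dB SPL.

59.5 dB SPL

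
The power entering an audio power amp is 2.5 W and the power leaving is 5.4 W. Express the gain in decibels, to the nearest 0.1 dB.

Power is a power quantity, so gain = 10·log₁₀(P_out/P_in).
10·log₁₀(5.4/2.5) = 10·log₁₀(2.160) = 3.3 dB.

3.3 dB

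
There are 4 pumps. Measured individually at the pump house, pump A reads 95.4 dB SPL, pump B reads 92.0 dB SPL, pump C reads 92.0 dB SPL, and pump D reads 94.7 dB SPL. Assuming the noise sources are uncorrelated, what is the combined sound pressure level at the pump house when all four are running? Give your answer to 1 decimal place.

99.8 dB SPL

Uncorrelated sources add in intensity (power), not in dB.
L_total = 10·log₁₀(10^(95.4/10) + 10^(92.0/10) + 10^(92.0/10) + 10^(94.7/10)) = 10·log₁₀(9588000000) = 99.8 dB SPL.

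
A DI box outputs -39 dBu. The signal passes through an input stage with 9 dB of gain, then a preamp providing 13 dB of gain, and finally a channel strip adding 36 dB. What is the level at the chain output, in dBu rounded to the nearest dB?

+19 dBu

In dB, series stages simply add:
-39 + 9 + 13 + 36 = +19 dBu.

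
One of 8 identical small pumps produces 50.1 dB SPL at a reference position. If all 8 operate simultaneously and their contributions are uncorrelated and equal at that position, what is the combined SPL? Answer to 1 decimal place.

59.1 dB SPL

8 equal incoherent sources raise the level by 10·log₁₀(8) = 9.03 dB.
L_total = 50.1 + 9.03 = 59.1 dB SPL.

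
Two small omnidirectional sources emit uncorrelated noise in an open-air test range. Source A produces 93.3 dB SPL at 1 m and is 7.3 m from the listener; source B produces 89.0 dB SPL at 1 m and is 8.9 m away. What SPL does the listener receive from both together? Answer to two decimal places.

At the listener: L_A = 93.3 − 20·log₁₀(7.3) = 76.034 dB; L_B = 89.0 − 20·log₁₀(8.9) = 70.012 dB.
Combined: 10·log₁₀(10^(76.034/10)+10^(70.012/10)) = 77.00 dB SPL.

77.00 dB SPL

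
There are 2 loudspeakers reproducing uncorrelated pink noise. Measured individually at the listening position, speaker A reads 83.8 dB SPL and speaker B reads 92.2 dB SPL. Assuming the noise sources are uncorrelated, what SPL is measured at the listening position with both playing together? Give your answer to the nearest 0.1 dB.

Incoherent sources sum as intensities:
L_total = 10·log₁₀(10^(83.8/10) + 10^(92.2/10)) = 10·log₁₀(1899000000) = 92.8 dB SPL.

92.8 dB SPL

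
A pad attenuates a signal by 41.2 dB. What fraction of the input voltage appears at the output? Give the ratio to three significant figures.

Voltage ratio = 10^(dB/20).
10^(-41.2/20) = 10^(-2.060) = 0.00871.

0.00871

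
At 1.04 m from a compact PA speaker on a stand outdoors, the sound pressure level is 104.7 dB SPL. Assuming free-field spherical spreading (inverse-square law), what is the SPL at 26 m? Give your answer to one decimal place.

Inverse-square spreading gives ΔL = −20·log₁₀(d₂/d₁).
ΔL = −20·log₁₀(26/1.04) = -27.96 dB, so L₂ = 104.7 + (-27.96) = 76.7 dB SPL.

76.7 dB SPL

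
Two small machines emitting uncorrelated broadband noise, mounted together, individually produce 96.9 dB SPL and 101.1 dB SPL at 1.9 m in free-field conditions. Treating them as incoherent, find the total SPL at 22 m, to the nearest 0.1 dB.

Combined at 1.9 m: 10·log₁₀(10^(96.9/10)+10^(101.1/10)) = 102.50 dB SPL.
Then apply −20·log₁₀(22/1.9) = -21.27 dB → 81.2 dB SPL.

81.2 dB SPL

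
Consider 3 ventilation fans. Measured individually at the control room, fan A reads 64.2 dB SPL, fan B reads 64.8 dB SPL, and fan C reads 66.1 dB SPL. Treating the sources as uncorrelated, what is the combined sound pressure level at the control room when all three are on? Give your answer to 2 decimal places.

Add the sources as powers (linear), then convert back to dB:
L_total = 10·log₁₀(10^(64.2/10) + 10^(64.8/10) + 10^(66.1/10)) = 10·log₁₀(9724000) = 69.88 dB SPL.

69.88 dB SPL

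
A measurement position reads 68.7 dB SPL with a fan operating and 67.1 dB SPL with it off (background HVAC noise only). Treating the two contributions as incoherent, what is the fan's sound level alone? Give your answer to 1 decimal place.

Remove the background by subtracting linear intensities:
L_src = 10·log₁₀(10^(68.7/10) − 10^(67.1/10)) = 10·log₁₀(2284000) = 63.6 dB SPL.

63.6 dB SPL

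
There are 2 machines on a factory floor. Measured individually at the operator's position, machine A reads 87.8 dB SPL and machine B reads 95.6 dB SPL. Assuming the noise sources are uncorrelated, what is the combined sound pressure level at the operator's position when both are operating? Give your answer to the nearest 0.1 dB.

96.3 dB SPL

Add the sources as powers (linear), then convert back to dB:
L_total = 10·log₁₀(10^(87.8/10) + 10^(95.6/10)) = 10·log₁₀(4233000000) = 96.3 dB SPL.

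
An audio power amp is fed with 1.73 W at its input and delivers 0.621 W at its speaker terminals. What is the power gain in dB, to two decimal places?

-4.45 dB

For a power ratio, dB = 10·log₁₀(P₂/P₁).
10·log₁₀(0.621/1.73) = 10·log₁₀(0.3590) = -4.45 dB.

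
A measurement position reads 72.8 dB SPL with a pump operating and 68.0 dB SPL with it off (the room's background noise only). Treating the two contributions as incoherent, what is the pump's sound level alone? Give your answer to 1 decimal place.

Subtract intensities: L_src = 10·log₁₀(10^(L_total/10) − 10^(L_bg/10)).
L_src = 10·log₁₀(10^(72.8/10) − 10^(68.0/10)) = 10·log₁₀(12750000) = 71.1 dB SPL.

71.1 dB SPL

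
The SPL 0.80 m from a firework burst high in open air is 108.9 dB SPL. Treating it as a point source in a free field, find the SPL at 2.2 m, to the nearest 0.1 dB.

Free-field point source: level drops by 20·log₁₀ of the distance ratio.
ΔL = −20·log₁₀(2.2/0.80) = -8.79 dB, so L₂ = 108.9 + (-8.79) = 100.1 dB SPL.

100.1 dB SPL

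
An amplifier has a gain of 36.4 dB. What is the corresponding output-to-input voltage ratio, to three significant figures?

66.1

Voltage ratio = 10^(dB/20).
10^(36.4/20) = 10^(1.820) = 66.1.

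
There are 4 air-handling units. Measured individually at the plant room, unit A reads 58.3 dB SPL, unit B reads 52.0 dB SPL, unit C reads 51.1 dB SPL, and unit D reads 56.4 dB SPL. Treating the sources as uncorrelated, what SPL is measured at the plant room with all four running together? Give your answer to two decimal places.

Add the sources as powers (linear), then convert back to dB:
L_total = 10·log₁₀(10^(58.3/10) + 10^(52.0/10) + 10^(51.1/10) + 10^(56.4/10)) = 10·log₁₀(1400000) = 61.46 dB SPL.

61.46 dB SPL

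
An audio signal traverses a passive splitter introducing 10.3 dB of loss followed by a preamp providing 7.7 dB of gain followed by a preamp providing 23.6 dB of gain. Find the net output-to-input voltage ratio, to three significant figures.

11.2

Net gain = (−10.3) + 7.7 + 23.6 = 21.0 dB.
Voltage ratio = 10^(21.0/20) = 11.2.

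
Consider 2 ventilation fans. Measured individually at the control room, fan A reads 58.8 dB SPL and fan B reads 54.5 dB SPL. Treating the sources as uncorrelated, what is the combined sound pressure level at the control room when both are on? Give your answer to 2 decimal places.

60.17 dB SPL

Add the sources as powers (linear), then convert back to dB:
L_total = 10·log₁₀(10^(58.8/10) + 10^(54.5/10)) = 10·log₁₀(1040000) = 60.17 dB SPL.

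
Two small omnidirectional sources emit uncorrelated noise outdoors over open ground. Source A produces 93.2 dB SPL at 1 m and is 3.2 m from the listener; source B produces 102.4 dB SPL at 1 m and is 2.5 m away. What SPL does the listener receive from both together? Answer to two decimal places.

At the listener: L_A = 93.2 − 20·log₁₀(3.2) = 83.097 dB; L_B = 102.4 − 20·log₁₀(2.5) = 94.441 dB.
Combined: 10·log₁₀(10^(83.097/10)+10^(94.441/10)) = 94.75 dB SPL.

94.75 dB SPL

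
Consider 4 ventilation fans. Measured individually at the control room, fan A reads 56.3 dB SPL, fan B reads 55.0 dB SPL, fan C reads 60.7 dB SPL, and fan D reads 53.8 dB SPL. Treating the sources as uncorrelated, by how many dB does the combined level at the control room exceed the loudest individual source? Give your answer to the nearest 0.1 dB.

2.6 dB

Incoherent sources sum as intensities:
L_total = 10·log₁₀(10^(56.3/10) + 10^(55.0/10) + 10^(60.7/10) + 10^(53.8/10)) = 63.34 dB SPL.
Excess over the loudest (60.7 dB): 63.34 − 60.7 = 2.6 dB.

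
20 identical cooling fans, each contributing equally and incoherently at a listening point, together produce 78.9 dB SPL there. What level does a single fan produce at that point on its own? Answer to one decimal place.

20 equal incoherent sources add 10·log₁₀(20) = 13.01 dB over one source.
L_one = 78.9 − 13.01 = 65.9 dB SPL.

65.9 dB SPL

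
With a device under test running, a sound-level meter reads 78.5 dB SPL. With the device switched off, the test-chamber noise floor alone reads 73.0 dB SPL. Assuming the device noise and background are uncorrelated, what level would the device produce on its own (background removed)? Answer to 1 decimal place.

Remove the background by subtracting linear intensities:
L_src = 10·log₁₀(10^(78.5/10) − 10^(73.0/10)) = 10·log₁₀(50840000) = 77.1 dB SPL.

77.1 dB SPL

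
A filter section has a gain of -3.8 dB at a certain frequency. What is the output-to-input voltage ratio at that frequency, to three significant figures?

0.646

Voltage ratio = 10^(dB/20).
10^(-3.8/20) = 10^(-0.1900) = 0.646.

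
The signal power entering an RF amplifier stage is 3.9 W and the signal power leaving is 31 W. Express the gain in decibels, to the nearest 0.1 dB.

Power ratio → dB uses the 10·log₁₀ form:
10·log₁₀(31/3.9) = 10·log₁₀(7.949) = 9.0 dB.

9.0 dB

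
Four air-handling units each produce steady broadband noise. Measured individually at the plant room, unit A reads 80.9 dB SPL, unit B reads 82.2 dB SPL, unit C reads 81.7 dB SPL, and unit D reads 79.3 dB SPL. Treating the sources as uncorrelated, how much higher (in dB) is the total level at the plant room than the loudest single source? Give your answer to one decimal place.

Uncorrelated sources add in intensity (power), not in dB.
L_total = 10·log₁₀(10^(80.9/10) + 10^(82.2/10) + 10^(81.7/10) + 10^(79.3/10)) = 87.18 dB SPL.
Excess over the loudest (82.2 dB): 87.18 − 82.2 = 5.0 dB.

5.0 dB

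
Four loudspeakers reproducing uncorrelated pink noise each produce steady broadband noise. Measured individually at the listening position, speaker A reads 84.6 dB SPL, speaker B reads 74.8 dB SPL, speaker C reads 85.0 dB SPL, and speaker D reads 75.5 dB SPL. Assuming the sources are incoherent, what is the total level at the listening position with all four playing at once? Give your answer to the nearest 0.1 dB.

Add the sources as powers (linear), then convert back to dB:
L_total = 10·log₁₀(10^(84.6/10) + 10^(74.8/10) + 10^(85.0/10) + 10^(75.5/10)) = 10·log₁₀(670300000) = 88.3 dB SPL.

88.3 dB SPL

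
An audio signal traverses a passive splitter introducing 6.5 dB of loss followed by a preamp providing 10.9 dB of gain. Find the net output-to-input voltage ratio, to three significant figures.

1.66

Net gain = (−6.5) + 10.9 = 4.4 dB.
Voltage ratio = 10^(4.4/20) = 1.66.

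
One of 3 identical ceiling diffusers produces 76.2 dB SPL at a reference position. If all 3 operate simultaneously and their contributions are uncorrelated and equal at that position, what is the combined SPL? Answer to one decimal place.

3 equal incoherent sources raise the level by 10·log₁₀(3) = 4.77 dB.
L_total = 76.2 + 4.77 = 81.0 dB SPL.

81.0 dB SPL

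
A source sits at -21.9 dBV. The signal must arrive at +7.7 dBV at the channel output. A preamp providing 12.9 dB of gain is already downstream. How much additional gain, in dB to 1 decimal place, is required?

The required make-up gain is the shortfall in the dB sum.
G = +7.7 − (-21.9) − 12.9 = 16.7 dB.

16.7 dB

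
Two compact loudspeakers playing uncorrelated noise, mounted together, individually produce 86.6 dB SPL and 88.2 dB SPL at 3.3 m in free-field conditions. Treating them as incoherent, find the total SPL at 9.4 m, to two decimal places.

81.39 dB SPL

Combined at 3.3 m: 10·log₁₀(10^(86.6/10)+10^(88.2/10)) = 90.484 dB SPL.
Then apply −20·log₁₀(9.4/3.3) = -9.092 dB → 81.39 dB SPL.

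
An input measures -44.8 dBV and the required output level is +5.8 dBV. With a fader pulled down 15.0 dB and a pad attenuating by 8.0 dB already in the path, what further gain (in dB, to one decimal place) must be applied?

73.6 dB

The required make-up gain is the shortfall in the dB sum.
G = +5.8 − (-44.8) + 15.0 + 8.0 = 73.6 dB.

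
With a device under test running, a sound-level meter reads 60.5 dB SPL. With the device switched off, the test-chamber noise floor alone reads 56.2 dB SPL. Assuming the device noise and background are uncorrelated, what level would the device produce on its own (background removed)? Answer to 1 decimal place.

58.5 dB SPL

Background correction is a power subtraction:
L_src = 10·log₁₀(10^(60.5/10) − 10^(56.2/10)) = 10·log₁₀(705100) = 58.5 dB SPL.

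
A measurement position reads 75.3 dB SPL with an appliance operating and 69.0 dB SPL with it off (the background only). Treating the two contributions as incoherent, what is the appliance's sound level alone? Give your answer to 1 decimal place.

Background correction is a power subtraction:
L_src = 10·log₁₀(10^(75.3/10) − 10^(69.0/10)) = 10·log₁₀(25940000) = 74.1 dB SPL.

74.1 dB SPL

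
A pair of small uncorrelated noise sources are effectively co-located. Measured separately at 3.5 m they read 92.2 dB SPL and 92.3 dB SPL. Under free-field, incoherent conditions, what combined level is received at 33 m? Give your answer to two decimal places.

75.77 dB SPL

Combined at 3.5 m: 10·log₁₀(10^(92.2/10)+10^(92.3/10)) = 95.261 dB SPL.
Then apply −20·log₁₀(33/3.5) = -19.489 dB → 75.77 dB SPL.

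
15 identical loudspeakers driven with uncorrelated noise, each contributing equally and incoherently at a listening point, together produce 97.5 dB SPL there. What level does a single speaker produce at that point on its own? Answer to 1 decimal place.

85.7 dB SPL

15 equal incoherent sources add 10·log₁₀(15) = 11.76 dB over one source.
L_one = 97.5 − 11.76 = 85.7 dB SPL.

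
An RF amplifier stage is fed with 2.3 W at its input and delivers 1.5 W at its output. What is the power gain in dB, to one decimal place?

For a power ratio, dB = 10·log₁₀(P₂/P₁).
10·log₁₀(1.5/2.3) = 10·log₁₀(0.6522) = -1.9 dB.

-1.9 dB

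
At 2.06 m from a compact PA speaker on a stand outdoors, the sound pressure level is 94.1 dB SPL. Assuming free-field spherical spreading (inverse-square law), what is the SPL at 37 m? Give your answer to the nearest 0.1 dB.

69.0 dB SPL

Inverse-square spreading gives ΔL = −20·log₁₀(d₂/d₁).
ΔL = −20·log₁₀(37/2.06) = -25.09 dB, so L₂ = 94.1 + (-25.09) = 69.0 dB SPL.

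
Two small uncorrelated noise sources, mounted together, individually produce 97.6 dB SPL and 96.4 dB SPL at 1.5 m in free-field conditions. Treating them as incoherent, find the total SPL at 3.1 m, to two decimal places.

93.75 dB SPL

Combined at 1.5 m: 10·log₁₀(10^(97.6/10)+10^(96.4/10)) = 100.052 dB SPL.
Then apply −20·log₁₀(3.1/1.5) = -6.305 dB → 93.75 dB SPL.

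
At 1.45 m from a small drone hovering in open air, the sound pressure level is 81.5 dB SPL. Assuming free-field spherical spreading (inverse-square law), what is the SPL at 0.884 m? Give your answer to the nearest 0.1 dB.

Free-field point source: level drops by 20·log₁₀ of the distance ratio.
ΔL = −20·log₁₀(0.884/1.45) = 4.30 dB, so L₂ = 81.5 + (4.30) = 85.8 dB SPL.

85.8 dB SPL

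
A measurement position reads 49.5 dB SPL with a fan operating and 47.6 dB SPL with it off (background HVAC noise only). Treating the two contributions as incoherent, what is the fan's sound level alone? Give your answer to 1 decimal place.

45.0 dB SPL

Remove the background by subtracting linear intensities:
L_src = 10·log₁₀(10^(49.5/10) − 10^(47.6/10)) = 10·log₁₀(31580) = 45.0 dB SPL.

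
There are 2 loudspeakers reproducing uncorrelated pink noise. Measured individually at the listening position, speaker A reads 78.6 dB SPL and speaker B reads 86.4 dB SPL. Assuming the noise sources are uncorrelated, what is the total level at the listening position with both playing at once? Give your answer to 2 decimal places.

87.07 dB SPL

Add the sources as powers (linear), then convert back to dB:
L_total = 10·log₁₀(10^(78.6/10) + 10^(86.4/10)) = 10·log₁₀(509000000) = 87.07 dB SPL.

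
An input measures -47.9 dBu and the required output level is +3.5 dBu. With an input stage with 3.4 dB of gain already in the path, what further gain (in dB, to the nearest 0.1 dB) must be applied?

The required make-up gain is the shortfall in the dB sum.
G = +3.5 − (-47.9) − 3.4 = 48.0 dB.

48.0 dB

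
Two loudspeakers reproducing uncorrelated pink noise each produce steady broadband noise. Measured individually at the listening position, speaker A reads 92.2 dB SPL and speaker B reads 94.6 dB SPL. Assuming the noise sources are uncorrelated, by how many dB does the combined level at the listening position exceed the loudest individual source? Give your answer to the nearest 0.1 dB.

Incoherent sources sum as intensities:
L_total = 10·log₁₀(10^(92.2/10) + 10^(94.6/10)) = 96.57 dB SPL.
Excess over the loudest (94.6 dB): 96.57 − 94.6 = 2.0 dB.

2.0 dB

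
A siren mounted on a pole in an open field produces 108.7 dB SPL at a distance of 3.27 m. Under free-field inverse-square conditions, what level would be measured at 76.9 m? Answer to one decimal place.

Free-field point source: level drops by 20·log₁₀ of the distance ratio.
ΔL = −20·log₁₀(76.9/3.27) = -27.43 dB, so L₂ = 108.7 + (-27.43) = 81.3 dB SPL.

81.3 dB SPL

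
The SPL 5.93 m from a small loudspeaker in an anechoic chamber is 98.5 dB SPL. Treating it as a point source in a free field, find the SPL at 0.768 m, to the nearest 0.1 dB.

Inverse-square spreading gives ΔL = −20·log₁₀(d₂/d₁).
ΔL = −20·log₁₀(0.768/5.93) = 17.75 dB, so L₂ = 98.5 + (17.75) = 116.3 dB SPL.

116.3 dB SPL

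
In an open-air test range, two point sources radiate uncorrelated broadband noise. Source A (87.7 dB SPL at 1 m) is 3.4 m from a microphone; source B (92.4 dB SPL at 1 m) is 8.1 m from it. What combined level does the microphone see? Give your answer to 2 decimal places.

78.89 dB SPL

At the listener: L_A = 87.7 − 20·log₁₀(3.4) = 77.070 dB; L_B = 92.4 − 20·log₁₀(8.1) = 74.230 dB.
Combined: 10·log₁₀(10^(77.070/10)+10^(74.230/10)) = 78.89 dB SPL.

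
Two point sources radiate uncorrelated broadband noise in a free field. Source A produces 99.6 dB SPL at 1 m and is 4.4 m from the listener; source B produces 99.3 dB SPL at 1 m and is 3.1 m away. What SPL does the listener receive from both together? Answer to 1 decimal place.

91.3 dB SPL

At the listener: L_A = 99.6 − 20·log₁₀(4.4) = 86.73 dB; L_B = 99.3 − 20·log₁₀(3.1) = 89.47 dB.
Combined: 10·log₁₀(10^(86.73/10)+10^(89.47/10)) = 91.3 dB SPL.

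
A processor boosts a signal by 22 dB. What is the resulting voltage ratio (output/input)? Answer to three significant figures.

Voltage ratio = 10^(dB/20).
10^(22/20) = 10^(1.100) = 12.6.

12.6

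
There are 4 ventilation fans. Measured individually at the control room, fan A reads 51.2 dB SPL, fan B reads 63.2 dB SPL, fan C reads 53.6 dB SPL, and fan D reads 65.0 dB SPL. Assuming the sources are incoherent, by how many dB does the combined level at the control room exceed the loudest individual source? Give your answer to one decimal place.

2.5 dB

Add the sources as powers (linear), then convert back to dB:
L_total = 10·log₁₀(10^(51.2/10) + 10^(63.2/10) + 10^(53.6/10) + 10^(65.0/10)) = 67.49 dB SPL.
Excess over the loudest (65.0 dB): 67.49 − 65.0 = 2.5 dB.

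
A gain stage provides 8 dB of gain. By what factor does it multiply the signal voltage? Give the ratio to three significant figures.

2.51

Voltage ratio = 10^(dB/20).
10^(8/20) = 10^(0.4000) = 2.51.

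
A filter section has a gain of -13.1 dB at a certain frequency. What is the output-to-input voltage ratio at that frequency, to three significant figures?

Voltage ratio = 10^(dB/20).
10^(-13.1/20) = 10^(-0.6550) = 0.221.

0.221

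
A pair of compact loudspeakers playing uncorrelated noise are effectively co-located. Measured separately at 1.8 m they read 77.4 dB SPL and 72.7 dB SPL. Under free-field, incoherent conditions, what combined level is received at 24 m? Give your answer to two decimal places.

56.17 dB SPL

Combined at 1.8 m: 10·log₁₀(10^(77.4/10)+10^(72.7/10)) = 78.667 dB SPL.
Then apply −20·log₁₀(24/1.8) = -22.499 dB → 56.17 dB SPL.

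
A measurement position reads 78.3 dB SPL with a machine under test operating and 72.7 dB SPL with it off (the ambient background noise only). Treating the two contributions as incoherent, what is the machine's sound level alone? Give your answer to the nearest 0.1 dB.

Subtract intensities: L_src = 10·log₁₀(10^(L_total/10) − 10^(L_bg/10)).
L_src = 10·log₁₀(10^(78.3/10) − 10^(72.7/10)) = 10·log₁₀(48990000) = 76.9 dB SPL.

76.9 dB SPL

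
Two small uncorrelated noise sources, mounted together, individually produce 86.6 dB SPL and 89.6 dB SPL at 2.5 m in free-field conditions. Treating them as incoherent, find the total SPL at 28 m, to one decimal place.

70.4 dB SPL

Combined at 2.5 m: 10·log₁₀(10^(86.6/10)+10^(89.6/10)) = 91.36 dB SPL.
Then apply −20·log₁₀(28/2.5) = -20.98 dB → 70.4 dB SPL.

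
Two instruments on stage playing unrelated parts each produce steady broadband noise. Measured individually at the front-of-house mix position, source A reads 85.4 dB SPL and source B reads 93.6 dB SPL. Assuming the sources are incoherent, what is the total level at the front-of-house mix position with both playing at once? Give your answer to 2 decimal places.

Uncorrelated sources add in intensity (power), not in dB.
L_total = 10·log₁₀(10^(85.4/10) + 10^(93.6/10)) = 10·log₁₀(2638000000) = 94.21 dB SPL.

94.21 dB SPL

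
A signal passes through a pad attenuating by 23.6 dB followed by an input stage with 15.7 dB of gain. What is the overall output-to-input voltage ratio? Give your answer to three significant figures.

0.403

Net gain = (−23.6) + 15.7 = -7.9 dB.
Voltage ratio = 10^(-7.9/20) = 0.403.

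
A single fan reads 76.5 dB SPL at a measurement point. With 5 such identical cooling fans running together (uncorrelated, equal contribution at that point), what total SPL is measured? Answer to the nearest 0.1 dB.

5 equal incoherent sources raise the level by 10·log₁₀(5) = 6.99 dB.
L_total = 76.5 + 6.99 = 83.5 dB SPL.

83.5 dB SPL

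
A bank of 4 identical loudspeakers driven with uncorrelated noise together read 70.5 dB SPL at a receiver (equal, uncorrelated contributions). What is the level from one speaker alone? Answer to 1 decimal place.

4 equal incoherent sources add 10·log₁₀(4) = 6.02 dB over one source.
L_one = 70.5 − 6.02 = 64.5 dB SPL.

64.5 dB SPL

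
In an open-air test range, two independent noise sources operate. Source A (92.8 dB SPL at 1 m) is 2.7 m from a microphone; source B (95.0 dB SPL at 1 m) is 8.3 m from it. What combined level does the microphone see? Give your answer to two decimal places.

At the listener: L_A = 92.8 − 20·log₁₀(2.7) = 84.173 dB; L_B = 95.0 − 20·log₁₀(8.3) = 76.618 dB.
Combined: 10·log₁₀(10^(84.173/10)+10^(76.618/10)) = 84.88 dB SPL.

84.88 dB SPL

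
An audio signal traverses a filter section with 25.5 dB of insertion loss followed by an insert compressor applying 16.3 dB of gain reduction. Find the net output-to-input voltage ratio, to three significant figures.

Net gain = (−25.5) + (−16.3) = -41.8 dB.
Voltage ratio = 10^(-41.8/20) = 0.00813.

0.00813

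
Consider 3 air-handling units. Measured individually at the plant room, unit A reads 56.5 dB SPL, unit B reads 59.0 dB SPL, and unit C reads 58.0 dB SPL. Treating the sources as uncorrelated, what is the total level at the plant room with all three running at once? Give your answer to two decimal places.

62.72 dB SPL

Uncorrelated sources add in intensity (power), not in dB.
L_total = 10·log₁₀(10^(56.5/10) + 10^(59.0/10) + 10^(58.0/10)) = 10·log₁₀(1872000) = 62.72 dB SPL.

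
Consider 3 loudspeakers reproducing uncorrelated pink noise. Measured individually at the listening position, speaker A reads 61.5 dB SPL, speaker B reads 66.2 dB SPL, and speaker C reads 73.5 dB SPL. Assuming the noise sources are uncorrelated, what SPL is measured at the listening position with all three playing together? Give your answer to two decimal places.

74.47 dB SPL

Uncorrelated sources add in intensity (power), not in dB.
L_total = 10·log₁₀(10^(61.5/10) + 10^(66.2/10) + 10^(73.5/10)) = 10·log₁₀(27970000) = 74.47 dB SPL.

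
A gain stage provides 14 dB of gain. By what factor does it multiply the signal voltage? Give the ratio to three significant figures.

Voltage ratio = 10^(dB/20).
10^(14/20) = 10^(0.7000) = 5.01.

5.01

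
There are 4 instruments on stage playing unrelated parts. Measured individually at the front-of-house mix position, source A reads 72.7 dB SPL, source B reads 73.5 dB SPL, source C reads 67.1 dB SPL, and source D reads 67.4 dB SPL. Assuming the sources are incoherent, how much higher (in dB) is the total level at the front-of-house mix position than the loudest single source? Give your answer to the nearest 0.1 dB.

Incoherent sources sum as intensities:
L_total = 10·log₁₀(10^(72.7/10) + 10^(73.5/10) + 10^(67.1/10) + 10^(67.4/10)) = 77.13 dB SPL.
Excess over the loudest (73.5 dB): 77.13 − 73.5 = 3.6 dB.

3.6 dB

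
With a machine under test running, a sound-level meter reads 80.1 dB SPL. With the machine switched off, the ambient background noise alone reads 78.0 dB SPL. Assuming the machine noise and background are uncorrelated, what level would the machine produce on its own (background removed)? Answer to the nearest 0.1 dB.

75.9 dB SPL

Remove the background by subtracting linear intensities:
L_src = 10·log₁₀(10^(80.1/10) − 10^(78.0/10)) = 10·log₁₀(39230000) = 75.9 dB SPL.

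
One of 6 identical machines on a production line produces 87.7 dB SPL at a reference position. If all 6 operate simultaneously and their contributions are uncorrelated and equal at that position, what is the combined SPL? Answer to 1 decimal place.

95.5 dB SPL

6 equal incoherent sources raise the level by 10·log₁₀(6) = 7.78 dB.
L_total = 87.7 + 7.78 = 95.5 dB SPL.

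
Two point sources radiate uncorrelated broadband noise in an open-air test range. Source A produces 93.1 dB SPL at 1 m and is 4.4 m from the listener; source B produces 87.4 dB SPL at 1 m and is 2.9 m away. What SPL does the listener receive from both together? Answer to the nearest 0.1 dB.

At the listener: L_A = 93.1 − 20·log₁₀(4.4) = 80.23 dB; L_B = 87.4 − 20·log₁₀(2.9) = 78.15 dB.
Combined: 10·log₁₀(10^(80.23/10)+10^(78.15/10)) = 82.3 dB SPL.

82.3 dB SPL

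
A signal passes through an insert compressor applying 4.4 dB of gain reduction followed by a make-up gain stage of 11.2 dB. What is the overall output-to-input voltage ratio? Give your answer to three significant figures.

2.19

Net gain = (−4.4) + 11.2 = 6.8 dB.
Voltage ratio = 10^(6.8/20) = 2.19.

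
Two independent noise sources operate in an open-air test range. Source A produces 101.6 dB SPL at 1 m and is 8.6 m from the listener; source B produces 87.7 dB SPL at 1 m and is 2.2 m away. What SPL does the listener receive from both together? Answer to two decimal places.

85.01 dB SPL

At the listener: L_A = 101.6 − 20·log₁₀(8.6) = 82.910 dB; L_B = 87.7 − 20·log₁₀(2.2) = 80.852 dB.
Combined: 10·log₁₀(10^(82.910/10)+10^(80.852/10)) = 85.01 dB SPL.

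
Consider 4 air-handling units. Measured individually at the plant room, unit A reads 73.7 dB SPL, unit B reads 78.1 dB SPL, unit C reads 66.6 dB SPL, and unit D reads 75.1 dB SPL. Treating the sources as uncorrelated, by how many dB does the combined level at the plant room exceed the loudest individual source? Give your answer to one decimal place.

2.9 dB

Incoherent sources sum as intensities:
L_total = 10·log₁₀(10^(73.7/10) + 10^(78.1/10) + 10^(66.6/10) + 10^(75.1/10)) = 80.97 dB SPL.
Excess over the loudest (78.1 dB): 80.97 − 78.1 = 2.9 dB.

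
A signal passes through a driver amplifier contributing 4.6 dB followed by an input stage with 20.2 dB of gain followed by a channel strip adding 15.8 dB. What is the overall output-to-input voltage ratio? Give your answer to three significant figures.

Net gain = 4.6 + 20.2 + 15.8 = 40.6 dB.
Voltage ratio = 10^(40.6/20) = 107.

107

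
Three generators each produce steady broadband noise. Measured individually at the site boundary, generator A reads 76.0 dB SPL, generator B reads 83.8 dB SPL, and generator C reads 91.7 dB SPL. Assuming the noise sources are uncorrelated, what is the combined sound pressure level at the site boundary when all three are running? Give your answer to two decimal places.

Uncorrelated sources add in intensity (power), not in dB.
L_total = 10·log₁₀(10^(76.0/10) + 10^(83.8/10) + 10^(91.7/10)) = 10·log₁₀(1759000000) = 92.45 dB SPL.

92.45 dB SPL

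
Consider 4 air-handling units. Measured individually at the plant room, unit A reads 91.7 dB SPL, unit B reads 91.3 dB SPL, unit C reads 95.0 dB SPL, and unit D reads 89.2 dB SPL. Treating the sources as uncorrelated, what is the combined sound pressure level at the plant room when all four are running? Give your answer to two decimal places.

Add the sources as powers (linear), then convert back to dB:
L_total = 10·log₁₀(10^(91.7/10) + 10^(91.3/10) + 10^(95.0/10) + 10^(89.2/10)) = 10·log₁₀(6822000000) = 98.34 dB SPL.

98.34 dB SPL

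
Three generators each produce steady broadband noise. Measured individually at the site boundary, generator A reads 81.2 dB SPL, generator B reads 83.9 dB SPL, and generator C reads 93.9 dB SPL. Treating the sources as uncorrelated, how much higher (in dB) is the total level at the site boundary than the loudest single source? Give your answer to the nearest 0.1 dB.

Uncorrelated sources add in intensity (power), not in dB.
L_total = 10·log₁₀(10^(81.2/10) + 10^(83.9/10) + 10^(93.9/10)) = 94.52 dB SPL.
Excess over the loudest (93.9 dB): 94.52 − 93.9 = 0.6 dB.

0.6 dB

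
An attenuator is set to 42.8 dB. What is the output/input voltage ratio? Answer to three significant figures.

Voltage ratio = 10^(dB/20).
10^(-42.8/20) = 10^(-2.140) = 0.00724.

0.00724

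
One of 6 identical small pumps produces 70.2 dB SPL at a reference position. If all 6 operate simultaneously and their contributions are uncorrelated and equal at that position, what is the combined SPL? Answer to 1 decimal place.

78.0 dB SPL

6 equal incoherent sources raise the level by 10·log₁₀(6) = 7.78 dB.
L_total = 70.2 + 7.78 = 78.0 dB SPL.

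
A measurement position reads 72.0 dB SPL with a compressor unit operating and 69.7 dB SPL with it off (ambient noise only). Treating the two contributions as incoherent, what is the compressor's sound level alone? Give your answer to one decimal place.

68.1 dB SPL

Remove the background by subtracting linear intensities:
L_src = 10·log₁₀(10^(72.0/10) − 10^(69.7/10)) = 10·log₁₀(6516000) = 68.1 dB SPL.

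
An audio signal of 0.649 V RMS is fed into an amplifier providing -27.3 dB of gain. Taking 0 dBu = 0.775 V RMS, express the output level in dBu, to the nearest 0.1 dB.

Input level: 20·log₁₀(0.649/0.775) = -1.54 dBu.
Output: -1.54 − 27.3 = -28.8 dBu.

-28.8 dBu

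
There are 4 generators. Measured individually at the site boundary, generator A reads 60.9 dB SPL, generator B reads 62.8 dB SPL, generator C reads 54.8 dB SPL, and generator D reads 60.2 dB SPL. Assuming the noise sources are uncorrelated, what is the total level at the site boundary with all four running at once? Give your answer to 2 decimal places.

Incoherent sources sum as intensities:
L_total = 10·log₁₀(10^(60.9/10) + 10^(62.8/10) + 10^(54.8/10) + 10^(60.2/10)) = 10·log₁₀(4485000) = 66.52 dB SPL.

66.52 dB SPL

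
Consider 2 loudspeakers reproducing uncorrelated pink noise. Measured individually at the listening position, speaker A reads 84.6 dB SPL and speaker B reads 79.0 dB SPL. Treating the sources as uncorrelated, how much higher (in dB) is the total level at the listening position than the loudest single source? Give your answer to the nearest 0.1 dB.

Incoherent sources sum as intensities:
L_total = 10·log₁₀(10^(84.6/10) + 10^(79.0/10)) = 85.66 dB SPL.
Excess over the loudest (84.6 dB): 85.66 − 84.6 = 1.1 dB.

1.1 dB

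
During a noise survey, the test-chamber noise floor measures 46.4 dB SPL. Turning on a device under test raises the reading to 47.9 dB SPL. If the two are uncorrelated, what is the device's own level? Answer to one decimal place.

42.6 dB SPL

Subtract intensities: L_src = 10·log₁₀(10^(L_total/10) − 10^(L_bg/10)).
L_src = 10·log₁₀(10^(47.9/10) − 10^(46.4/10)) = 10·log₁₀(18010) = 42.6 dB SPL.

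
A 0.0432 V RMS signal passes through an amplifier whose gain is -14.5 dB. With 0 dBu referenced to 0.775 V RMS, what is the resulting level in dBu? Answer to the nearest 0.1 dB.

-39.6 dBu

Input level: 20·log₁₀(0.0432/0.775) = -25.08 dBu.
Output: -25.08 − 14.5 = -39.6 dBu.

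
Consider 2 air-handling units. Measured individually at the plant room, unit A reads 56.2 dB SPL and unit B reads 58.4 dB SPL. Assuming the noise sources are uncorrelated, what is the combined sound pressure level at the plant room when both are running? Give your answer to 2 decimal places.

60.45 dB SPL

Uncorrelated sources add in intensity (power), not in dB.
L_total = 10·log₁₀(10^(56.2/10) + 10^(58.4/10)) = 10·log₁₀(1109000) = 60.45 dB SPL.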